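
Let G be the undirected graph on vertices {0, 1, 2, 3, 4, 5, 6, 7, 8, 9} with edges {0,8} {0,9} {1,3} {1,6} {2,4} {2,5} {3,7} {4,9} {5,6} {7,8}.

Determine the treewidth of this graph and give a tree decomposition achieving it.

Treewidth 2.
One such decomposition:
Bags: B1 = {1, 3, 7}  B2 = {1, 7, 8}  B3 = {0, 1, 8}  B4 = {0, 1, 9}  B5 = {1, 4, 9}  B6 = {1, 2, 4}  B7 = {1, 2, 5}  B8 = {1, 5, 6}
Tree: B1–B2, B2–B3, B3–B4, B4–B5, B5–B6, B6–B7, B7–B8

The largest bag has 3 vertices, giving width 2; this decomposition certifies tw(G) ≤ 2. The edges 1–3–7–8–0–9–4–2–5–6–1 form a cycle, so G is not a tree and its treewidth is at least 2. Hence tw(G) = 2 exactly.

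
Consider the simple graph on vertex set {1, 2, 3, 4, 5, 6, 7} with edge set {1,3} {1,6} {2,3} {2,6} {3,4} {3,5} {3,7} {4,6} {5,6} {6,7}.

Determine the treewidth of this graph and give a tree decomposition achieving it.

Treewidth 2.
Bags: B1 = {3, 4, 6}  B2 = {3, 6, 7}  B3 = {2, 3, 6}  B4 = {3, 5, 6}  B5 = {1, 3, 6}
Tree: B1–B2, B2–B3, B3–B4, B4–B5

Every bag has size at most 3, so the width is 3 − 1 = 2 and tw(G) ≤ 2. For the lower bound, G contains the cycle 3–4–6–7–3, so G is not a forest; only forests have treewidth ≤ 1, hence tw(G) ≥ 2. Therefore the treewidth is 2.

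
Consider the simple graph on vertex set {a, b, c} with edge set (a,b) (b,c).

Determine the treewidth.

1

A width-1 tree decomposition is:
Bags: B1 = {a, b}  B2 = {b, c}
Tree: B1–B2
Every bag has size at most 2, so the width is 2 − 1 = 1 and tw(G) ≤ 1. Since G has at least one edge (e.g. b–a), it is not an edgeless graph, so tw(G) ≥ 1. Therefore the treewidth is 1.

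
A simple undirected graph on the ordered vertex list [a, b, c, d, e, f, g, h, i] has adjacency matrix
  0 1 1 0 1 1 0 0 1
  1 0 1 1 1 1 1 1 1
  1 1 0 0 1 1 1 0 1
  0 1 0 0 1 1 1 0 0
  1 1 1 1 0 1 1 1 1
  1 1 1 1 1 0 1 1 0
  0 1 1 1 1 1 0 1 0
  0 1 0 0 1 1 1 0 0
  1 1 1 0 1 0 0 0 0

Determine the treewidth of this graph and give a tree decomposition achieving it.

Treewidth 4.
One such decomposition:
Bags: B1 = {b, d, e, f, g}  B2 = {b, c, e, f, g}  B3 = {b, e, f, g, h}  B4 = {a, b, c, e, f}  B5 = {a, b, c, e, i}
Tree: B1–B2, B2–B3, B2–B4, B4–B5

The largest bag has 5 vertices, giving width 4; this decomposition certifies tw(G) ≤ 4. Conversely, {b, d, e, f, g} is a clique of size 5, and the vertices of any clique must share a bag in every tree decomposition; so some bag has ≥ 5 vertices and tw(G) ≥ 4. The upper and lower bounds meet at 4, so that is the treewidth.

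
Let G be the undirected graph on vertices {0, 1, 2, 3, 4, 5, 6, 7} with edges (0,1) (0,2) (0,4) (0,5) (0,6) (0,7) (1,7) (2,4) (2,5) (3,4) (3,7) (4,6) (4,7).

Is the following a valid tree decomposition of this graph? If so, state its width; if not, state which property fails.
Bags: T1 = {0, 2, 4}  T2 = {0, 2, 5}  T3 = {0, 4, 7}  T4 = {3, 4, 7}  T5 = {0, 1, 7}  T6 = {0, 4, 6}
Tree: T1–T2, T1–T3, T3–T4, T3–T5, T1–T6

Yes; width 2.

Every vertex of G appears in some bag (union = {0, 1, 2, 3, 4, 5, 6, 7}); every edge is covered by a bag; and for each vertex v the set of bags containing v is connected in the bag tree. The decomposition is therefore valid. The largest bag has 3 vertices, so the width is 2.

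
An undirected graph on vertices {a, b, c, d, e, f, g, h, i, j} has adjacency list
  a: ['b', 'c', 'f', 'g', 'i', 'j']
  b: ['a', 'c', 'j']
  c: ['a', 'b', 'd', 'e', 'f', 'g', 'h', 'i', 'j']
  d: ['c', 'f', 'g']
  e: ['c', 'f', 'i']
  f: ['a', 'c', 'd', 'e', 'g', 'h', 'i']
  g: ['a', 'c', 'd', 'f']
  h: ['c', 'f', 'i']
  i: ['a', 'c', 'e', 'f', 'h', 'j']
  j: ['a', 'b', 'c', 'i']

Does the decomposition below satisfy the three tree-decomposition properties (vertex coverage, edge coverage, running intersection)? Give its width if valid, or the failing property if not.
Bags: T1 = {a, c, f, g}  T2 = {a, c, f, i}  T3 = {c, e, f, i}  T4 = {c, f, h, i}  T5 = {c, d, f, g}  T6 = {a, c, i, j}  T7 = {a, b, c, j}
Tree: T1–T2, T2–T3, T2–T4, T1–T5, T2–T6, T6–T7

Yes; width 3.

Checking the three conditions: (i) the bags cover all of {a, b, c, d, e, f, g, h, i, j}; (ii) for each edge, some bag contains both endpoints; (iii) the bags containing any fixed vertex form a subtree. All hold, so the decomposition is valid with width 4 − 1 = 3.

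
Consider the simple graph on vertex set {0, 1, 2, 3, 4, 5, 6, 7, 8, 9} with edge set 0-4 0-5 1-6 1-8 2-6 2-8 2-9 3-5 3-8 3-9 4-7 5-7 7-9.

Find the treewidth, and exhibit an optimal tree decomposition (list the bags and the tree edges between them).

Treewidth 2.
One optimal decomposition is:
Bags: B1 = {1, 6, 8}  B2 = {2, 6, 8}  B3 = {2, 3, 8}  B4 = {2, 3, 9}  B5 = {3, 5, 9}  B6 = {5, 7, 9}  B7 = {0, 5, 7}  B8 = {0, 4, 7}
Tree: B1–B2, B2–B3, B3–B4, B4–B5, B5–B6, B6–B7, B7–B8

The largest bag has 3 vertices, giving width 2; this decomposition certifies tw(G) ≤ 2. For the lower bound, G contains the cycle 1–6–2–8–1, so G is not a forest; only forests have treewidth ≤ 1, hence tw(G) ≥ 2. Combining the bounds, tw(G) = 2.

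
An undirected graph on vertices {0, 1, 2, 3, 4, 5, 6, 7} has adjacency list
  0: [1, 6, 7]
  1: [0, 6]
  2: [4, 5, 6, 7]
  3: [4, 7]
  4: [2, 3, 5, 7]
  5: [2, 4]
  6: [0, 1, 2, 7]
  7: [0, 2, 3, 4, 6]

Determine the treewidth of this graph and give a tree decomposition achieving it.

Every bag has size at most 3, so the width is 3 − 1 = 2 and tw(G) ≤ 2. For the lower bound, the 3 vertices {0, 1, 6} are pairwise adjacent, and any tree decomposition puts a clique entirely inside one bag — forcing width ≥ 2. Hence tw(G) = 2 exactly.

Treewidth 2.
One such decomposition:
Bags: B1 = {2, 4, 7}  B2 = {2, 6, 7}  B3 = {3, 4, 7}  B4 = {0, 6, 7}  B5 = {0, 1, 6}  B6 = {2, 4, 5}
Tree: B1–B2, B1–B3, B2–B4, B4–B5, B1–B6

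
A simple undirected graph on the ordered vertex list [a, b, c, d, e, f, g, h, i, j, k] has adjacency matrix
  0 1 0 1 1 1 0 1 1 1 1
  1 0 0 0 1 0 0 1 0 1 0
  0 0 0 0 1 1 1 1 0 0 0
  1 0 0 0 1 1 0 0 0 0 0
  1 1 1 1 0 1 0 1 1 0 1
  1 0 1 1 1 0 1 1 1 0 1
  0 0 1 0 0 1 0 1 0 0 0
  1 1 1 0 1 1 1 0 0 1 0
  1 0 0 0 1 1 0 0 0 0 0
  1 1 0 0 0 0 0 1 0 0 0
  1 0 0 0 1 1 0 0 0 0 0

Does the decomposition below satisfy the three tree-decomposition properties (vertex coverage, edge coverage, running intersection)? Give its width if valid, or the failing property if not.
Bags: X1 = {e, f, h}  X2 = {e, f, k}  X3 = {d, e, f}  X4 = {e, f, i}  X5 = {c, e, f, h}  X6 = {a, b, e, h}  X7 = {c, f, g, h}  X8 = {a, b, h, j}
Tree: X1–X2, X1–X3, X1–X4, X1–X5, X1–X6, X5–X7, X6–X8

A tree decomposition must satisfy three properties: every vertex lies in some bag; for every edge, both endpoints lie together in some bag; and for every vertex, the bags containing it form a connected subtree. Here edge (a,f) lies in no bag, so the decomposition is invalid.

No — edge (a,f) lies in no bag.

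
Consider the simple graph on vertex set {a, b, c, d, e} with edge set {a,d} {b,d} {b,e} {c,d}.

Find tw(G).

1

A width-1 tree decomposition is:
Bags: B1 = {c, d}  B2 = {a, d}  B3 = {b, d}  B4 = {b, e}
Tree: B1–B2, B1–B3, B3–B4
The largest bag has 2 vertices, giving width 1; this decomposition certifies tw(G) ≤ 1. Since G has at least one edge (e.g. c–d), it is not an edgeless graph, so tw(G) ≥ 1. Combining the bounds, tw(G) = 1.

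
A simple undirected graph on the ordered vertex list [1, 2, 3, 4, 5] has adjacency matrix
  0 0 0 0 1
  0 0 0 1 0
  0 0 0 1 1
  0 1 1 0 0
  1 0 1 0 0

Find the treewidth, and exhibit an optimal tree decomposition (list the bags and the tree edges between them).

The largest bag has 2 vertices, giving width 1; this decomposition certifies tw(G) ≤ 1. Any graph with an edge has treewidth ≥ 1, and G has the edge 2–4. The upper and lower bounds meet at 1, so that is the treewidth.

Treewidth 1.
One optimal decomposition is:
Bags: B1 = {2, 4}  B2 = {3, 4}  B3 = {3, 5}  B4 = {1, 5}
Tree: B1–B2, B2–B3, B3–B4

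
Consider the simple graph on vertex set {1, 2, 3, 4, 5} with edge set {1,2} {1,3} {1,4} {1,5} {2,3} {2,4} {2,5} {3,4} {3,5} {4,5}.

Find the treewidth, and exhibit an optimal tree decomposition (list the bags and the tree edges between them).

Treewidth 4.
One such decomposition:
Bags: B1 = {1, 2, 3, 4, 5}
Tree: (single bag)

A single bag containing all 5 vertices is trivially a valid decomposition of width 4. For the lower bound, the 5 vertices {1, 2, 3, 4, 5} are pairwise adjacent, and any tree decomposition puts a clique entirely inside one bag — forcing width ≥ 4. Therefore the treewidth is 4.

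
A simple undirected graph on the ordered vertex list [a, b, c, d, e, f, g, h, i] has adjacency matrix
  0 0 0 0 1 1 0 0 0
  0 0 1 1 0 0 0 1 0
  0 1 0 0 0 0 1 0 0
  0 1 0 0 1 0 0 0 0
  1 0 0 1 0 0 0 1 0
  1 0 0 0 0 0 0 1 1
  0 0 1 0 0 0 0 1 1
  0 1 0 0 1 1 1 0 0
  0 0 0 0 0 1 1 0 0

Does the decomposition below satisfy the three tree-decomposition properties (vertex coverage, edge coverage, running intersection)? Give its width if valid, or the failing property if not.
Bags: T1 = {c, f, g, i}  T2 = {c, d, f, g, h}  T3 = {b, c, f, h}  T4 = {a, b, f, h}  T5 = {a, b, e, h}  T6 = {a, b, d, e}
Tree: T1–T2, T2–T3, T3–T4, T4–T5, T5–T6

No — bags containing vertex d are not connected in the tree.

A tree decomposition must satisfy three properties: every vertex lies in some bag; for every edge, both endpoints lie together in some bag; and for every vertex, the bags containing it form a connected subtree. Here bags containing vertex d are not connected in the tree, so the decomposition is invalid.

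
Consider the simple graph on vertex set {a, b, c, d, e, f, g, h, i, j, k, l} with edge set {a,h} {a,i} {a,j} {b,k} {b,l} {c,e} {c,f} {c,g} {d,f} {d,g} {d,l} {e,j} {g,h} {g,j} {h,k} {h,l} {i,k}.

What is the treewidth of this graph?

A width-3 tree decomposition is:
Bags: B1 = {b, i, k, l}  B2 = {h, i, k, l}  B3 = {a, h, i, l}  B4 = {a, d, h, l}  B5 = {a, d, g, h}  B6 = {a, d, g, j}  B7 = {d, f, g, j}  B8 = {c, f, g, j}  B9 = {c, e, f, j}
Tree: B1–B2, B2–B3, B3–B4, B4–B5, B5–B6, B6–B7, B7–B8, B8–B9
Each bag holds 4 vertices, so the decomposition has width 3, which upper-bounds the treewidth. For the lower bound: the 4 vertex sets {b,i,k}, {l}, {h}, {a,d,g,j} are disjoint, each induces a connected subgraph, and every pair is joined by at least one edge of G. Contracting each set to a single vertex therefore yields K_{4} as a minor, and since treewidth is minor-monotone, tw(G) ≥ tw(K_{4}) = 3. Therefore the treewidth is 3.

3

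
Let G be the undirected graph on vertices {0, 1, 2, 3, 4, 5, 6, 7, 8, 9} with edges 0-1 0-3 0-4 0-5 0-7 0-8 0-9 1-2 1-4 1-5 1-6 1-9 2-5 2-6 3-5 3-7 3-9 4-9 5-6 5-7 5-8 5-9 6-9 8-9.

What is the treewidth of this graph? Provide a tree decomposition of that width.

Every bag has size at most 4, so the width is 4 − 1 = 3 and tw(G) ≤ 3. Conversely, {0, 1, 4, 9} is a clique of size 4, and the vertices of any clique must share a bag in every tree decomposition; so some bag has ≥ 4 vertices and tw(G) ≥ 3. The upper and lower bounds meet at 3, so that is the treewidth.

Treewidth 3.
One such decomposition:
Bags: B1 = {0, 1, 5, 9}  B2 = {1, 5, 6, 9}  B3 = {0, 3, 5, 9}  B4 = {0, 1, 4, 9}  B5 = {0, 5, 8, 9}  B6 = {0, 3, 5, 7}  B7 = {1, 2, 5, 6}
Tree: B1–B2, B1–B3, B1–B4, B1–B5, B3–B6, B2–B7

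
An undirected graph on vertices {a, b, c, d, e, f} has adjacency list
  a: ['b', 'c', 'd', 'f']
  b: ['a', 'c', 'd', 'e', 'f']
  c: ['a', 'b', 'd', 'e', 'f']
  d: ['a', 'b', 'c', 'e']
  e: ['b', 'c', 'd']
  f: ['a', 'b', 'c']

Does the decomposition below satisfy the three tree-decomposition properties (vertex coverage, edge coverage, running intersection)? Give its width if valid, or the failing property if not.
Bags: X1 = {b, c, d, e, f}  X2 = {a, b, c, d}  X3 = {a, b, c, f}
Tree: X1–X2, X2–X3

A tree decomposition must satisfy three properties: every vertex lies in some bag; for every edge, both endpoints lie together in some bag; and for every vertex, the bags containing it form a connected subtree. Here bags containing vertex f are not connected in the tree, so the decomposition is invalid.

No — bags containing vertex f are not connected in the tree.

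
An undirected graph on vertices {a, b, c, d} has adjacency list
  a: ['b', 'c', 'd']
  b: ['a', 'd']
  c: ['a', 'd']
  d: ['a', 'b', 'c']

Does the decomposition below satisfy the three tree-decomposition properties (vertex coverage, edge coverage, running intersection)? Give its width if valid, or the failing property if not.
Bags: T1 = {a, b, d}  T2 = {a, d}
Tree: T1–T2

A tree decomposition must satisfy three properties: every vertex lies in some bag; for every edge, both endpoints lie together in some bag; and for every vertex, the bags containing it form a connected subtree. Here vertex c appears in no bag, so the decomposition is invalid.

No — vertex c appears in no bag.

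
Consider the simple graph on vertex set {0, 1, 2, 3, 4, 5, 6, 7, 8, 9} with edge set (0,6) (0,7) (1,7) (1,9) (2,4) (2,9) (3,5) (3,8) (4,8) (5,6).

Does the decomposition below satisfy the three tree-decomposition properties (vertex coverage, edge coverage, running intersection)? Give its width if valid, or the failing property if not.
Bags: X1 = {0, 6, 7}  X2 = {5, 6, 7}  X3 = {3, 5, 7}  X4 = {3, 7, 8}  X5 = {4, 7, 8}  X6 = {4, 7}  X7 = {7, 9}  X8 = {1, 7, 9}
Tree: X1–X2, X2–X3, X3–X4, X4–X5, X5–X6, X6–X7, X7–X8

A tree decomposition must satisfy three properties: every vertex lies in some bag; for every edge, both endpoints lie together in some bag; and for every vertex, the bags containing it form a connected subtree. Here vertex 2 appears in no bag, so the decomposition is invalid.

No — vertex 2 appears in no bag.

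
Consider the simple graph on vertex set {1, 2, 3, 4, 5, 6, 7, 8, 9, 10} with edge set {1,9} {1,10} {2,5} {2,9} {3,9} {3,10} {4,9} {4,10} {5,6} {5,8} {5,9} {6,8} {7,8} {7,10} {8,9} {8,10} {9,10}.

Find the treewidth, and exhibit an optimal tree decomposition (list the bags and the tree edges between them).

Treewidth 2.
One such decomposition:
Bags: B1 = {8, 9, 10}  B2 = {4, 9, 10}  B3 = {5, 8, 9}  B4 = {7, 8, 10}  B5 = {2, 5, 9}  B6 = {1, 9, 10}  B7 = {3, 9, 10}  B8 = {5, 6, 8}
Tree: B1–B2, B1–B3, B1–B4, B3–B5, B2–B6, B6–B7, B3–B8

Every bag has size at most 3, so the width is 3 − 1 = 2 and tw(G) ≤ 2. For the lower bound, the 3 vertices {2, 5, 9} are pairwise adjacent, and any tree decomposition puts a clique entirely inside one bag — forcing width ≥ 2. Hence tw(G) = 2 exactly.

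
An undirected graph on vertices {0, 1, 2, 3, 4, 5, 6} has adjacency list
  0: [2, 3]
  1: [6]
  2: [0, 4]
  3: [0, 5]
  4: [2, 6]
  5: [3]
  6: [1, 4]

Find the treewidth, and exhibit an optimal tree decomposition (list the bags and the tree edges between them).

Each bag holds 2 vertices, so the decomposition has width 1, which upper-bounds the treewidth. Any graph with an edge has treewidth ≥ 1, and G has the edge 5–3. The upper and lower bounds meet at 1, so that is the treewidth.

Treewidth 1.
One optimal decomposition is:
Bags: B1 = {3, 5}  B2 = {0, 3}  B3 = {0, 2}  B4 = {2, 4}  B5 = {4, 6}  B6 = {1, 6}
Tree: B1–B2, B2–B3, B3–B4, B4–B5, B5–B6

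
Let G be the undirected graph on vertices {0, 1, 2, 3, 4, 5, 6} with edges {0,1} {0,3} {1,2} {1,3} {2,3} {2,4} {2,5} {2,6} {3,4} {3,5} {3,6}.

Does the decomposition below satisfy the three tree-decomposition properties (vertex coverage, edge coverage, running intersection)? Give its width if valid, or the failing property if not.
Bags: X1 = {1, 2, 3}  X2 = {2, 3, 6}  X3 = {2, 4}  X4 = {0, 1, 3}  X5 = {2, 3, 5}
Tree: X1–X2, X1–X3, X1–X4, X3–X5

No — edge (3,4) lies in no bag.

A tree decomposition must satisfy three properties: every vertex lies in some bag; for every edge, both endpoints lie together in some bag; and for every vertex, the bags containing it form a connected subtree. Here edge (3,4) lies in no bag, so the decomposition is invalid.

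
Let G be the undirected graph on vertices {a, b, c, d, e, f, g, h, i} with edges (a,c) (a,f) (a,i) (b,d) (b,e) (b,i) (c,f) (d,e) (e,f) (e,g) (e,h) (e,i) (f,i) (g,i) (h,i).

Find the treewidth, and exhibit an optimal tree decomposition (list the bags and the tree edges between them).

Treewidth 2.
Bags: B1 = {a, f, i}  B2 = {a, c, f}  B3 = {e, f, i}  B4 = {b, e, i}  B5 = {e, h, i}  B6 = {b, d, e}  B7 = {e, g, i}
Tree: B1–B2, B1–B3, B3–B4, B3–B5, B4–B6, B3–B7

Every bag has size at most 3, so the width is 3 − 1 = 2 and tw(G) ≤ 2. Conversely, {b, d, e} is a clique of size 3, and the vertices of any clique must share a bag in every tree decomposition; so some bag has ≥ 3 vertices and tw(G) ≥ 2. Combining the bounds, tw(G) = 2.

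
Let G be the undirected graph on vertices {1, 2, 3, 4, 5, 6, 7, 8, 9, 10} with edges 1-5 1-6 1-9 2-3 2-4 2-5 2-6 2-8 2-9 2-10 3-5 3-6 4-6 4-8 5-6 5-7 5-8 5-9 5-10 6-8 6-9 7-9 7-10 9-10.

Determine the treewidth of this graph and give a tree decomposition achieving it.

Treewidth 3.
One such decomposition:
Bags: B1 = {5, 7, 9, 10}  B2 = {2, 5, 9, 10}  B3 = {2, 5, 6, 9}  B4 = {1, 5, 6, 9}  B5 = {2, 3, 5, 6}  B6 = {2, 5, 6, 8}  B7 = {2, 4, 6, 8}
Tree: B1–B2, B2–B3, B3–B4, B3–B5, B3–B6, B6–B7

The largest bag has 4 vertices, giving width 3; this decomposition certifies tw(G) ≤ 3. For the lower bound, the 4 vertices {2, 4, 6, 8} are pairwise adjacent, and any tree decomposition puts a clique entirely inside one bag — forcing width ≥ 3. The upper and lower bounds meet at 3, so that is the treewidth.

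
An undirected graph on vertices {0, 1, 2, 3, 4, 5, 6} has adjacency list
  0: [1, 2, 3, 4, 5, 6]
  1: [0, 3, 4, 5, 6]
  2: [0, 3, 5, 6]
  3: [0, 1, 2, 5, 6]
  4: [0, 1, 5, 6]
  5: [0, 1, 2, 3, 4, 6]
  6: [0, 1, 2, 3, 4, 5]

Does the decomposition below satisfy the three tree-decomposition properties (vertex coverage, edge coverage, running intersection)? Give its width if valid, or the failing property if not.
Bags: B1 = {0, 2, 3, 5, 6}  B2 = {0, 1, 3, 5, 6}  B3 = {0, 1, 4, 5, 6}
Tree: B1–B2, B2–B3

Yes; width 4.

Vertex coverage: the bags together contain {0, 1, 2, 3, 4, 5, 6}, the full vertex set. Edge coverage: each edge of G has both endpoints in at least one bag. Running intersection: for every vertex, the bags containing it form a connected subtree. All three properties hold, so this is a valid tree decomposition of width max|bag| − 1 = 4, and hence tw(G) ≤ 4.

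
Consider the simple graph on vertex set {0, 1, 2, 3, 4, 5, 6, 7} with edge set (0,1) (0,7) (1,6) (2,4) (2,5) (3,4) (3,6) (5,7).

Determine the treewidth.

2

A width-2 tree decomposition is:
Bags: B1 = {2, 4, 5}  B2 = {4, 5, 7}  B3 = {0, 4, 7}  B4 = {0, 1, 4}  B5 = {1, 4, 6}  B6 = {3, 4, 6}
Tree: B1–B2, B2–B3, B3–B4, B4–B5, B5–B6
Each bag holds 3 vertices, so the decomposition has width 2, which upper-bounds the treewidth. Since 4–2–5–7–0–1–6–3–4 is a cycle in G, G is not acyclic. Forests are exactly the graphs of treewidth ≤ 1, so tw(G) ≥ 2. Therefore the treewidth is 2.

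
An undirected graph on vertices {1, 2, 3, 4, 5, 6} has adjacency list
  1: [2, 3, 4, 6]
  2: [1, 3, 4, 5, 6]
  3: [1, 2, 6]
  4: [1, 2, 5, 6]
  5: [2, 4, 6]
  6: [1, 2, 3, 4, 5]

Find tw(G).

3

A width-3 tree decomposition is:
Bags: B1 = {2, 4, 5, 6}  B2 = {1, 2, 4, 6}  B3 = {1, 2, 3, 6}
Tree: B1–B2, B2–B3
The largest bag has 4 vertices, giving width 3; this decomposition certifies tw(G) ≤ 3. For the lower bound, the 4 vertices {1, 2, 3, 6} are pairwise adjacent, and any tree decomposition puts a clique entirely inside one bag — forcing width ≥ 3. Combining the bounds, tw(G) = 3.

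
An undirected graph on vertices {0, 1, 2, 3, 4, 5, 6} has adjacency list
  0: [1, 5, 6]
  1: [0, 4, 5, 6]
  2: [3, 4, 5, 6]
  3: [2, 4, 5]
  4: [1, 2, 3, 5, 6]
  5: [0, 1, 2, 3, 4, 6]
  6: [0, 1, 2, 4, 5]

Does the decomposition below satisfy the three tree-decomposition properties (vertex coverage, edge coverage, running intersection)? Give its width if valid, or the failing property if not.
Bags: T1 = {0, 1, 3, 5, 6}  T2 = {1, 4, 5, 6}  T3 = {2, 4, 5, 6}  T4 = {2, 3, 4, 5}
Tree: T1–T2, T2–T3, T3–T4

No — bags containing vertex 3 are not connected in the tree.

A tree decomposition must satisfy three properties: every vertex lies in some bag; for every edge, both endpoints lie together in some bag; and for every vertex, the bags containing it form a connected subtree. Here bags containing vertex 3 are not connected in the tree, so the decomposition is invalid.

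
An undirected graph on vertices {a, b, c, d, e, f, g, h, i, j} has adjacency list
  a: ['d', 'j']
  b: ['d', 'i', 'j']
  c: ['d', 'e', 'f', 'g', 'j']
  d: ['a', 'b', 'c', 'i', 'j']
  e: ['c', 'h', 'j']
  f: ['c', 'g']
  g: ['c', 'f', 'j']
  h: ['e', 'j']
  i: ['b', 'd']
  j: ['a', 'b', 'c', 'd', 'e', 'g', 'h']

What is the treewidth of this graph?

A width-2 tree decomposition is:
Bags: B1 = {c, f, g}  B2 = {c, g, j}  B3 = {c, d, j}  B4 = {a, d, j}  B5 = {c, e, j}  B6 = {b, d, j}  B7 = {e, h, j}  B8 = {b, d, i}
Tree: B1–B2, B2–B3, B3–B4, B2–B5, B4–B6, B5–B7, B6–B8
Every bag has size at most 3, so the width is 3 − 1 = 2 and tw(G) ≤ 2. On the other hand G contains the 3-clique {c, d, j}. A clique must lie in a single bag of any decomposition, so no decomposition can have width below 2. Combining the bounds, tw(G) = 2.

2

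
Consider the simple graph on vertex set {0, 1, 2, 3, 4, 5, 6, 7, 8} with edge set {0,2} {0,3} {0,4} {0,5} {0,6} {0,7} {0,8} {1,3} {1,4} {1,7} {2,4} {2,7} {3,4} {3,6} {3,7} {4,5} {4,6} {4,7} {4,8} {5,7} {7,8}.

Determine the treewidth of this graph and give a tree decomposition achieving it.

Every bag has size at most 4, so the width is 4 − 1 = 3 and tw(G) ≤ 3. For the lower bound, the 4 vertices {0, 3, 4, 6} are pairwise adjacent, and any tree decomposition puts a clique entirely inside one bag — forcing width ≥ 3. The upper and lower bounds meet at 3, so that is the treewidth.

Treewidth 3.
One optimal decomposition is:
Bags: B1 = {0, 4, 7, 8}  B2 = {0, 3, 4, 7}  B3 = {0, 3, 4, 6}  B4 = {1, 3, 4, 7}  B5 = {0, 4, 5, 7}  B6 = {0, 2, 4, 7}
Tree: B1–B2, B2–B3, B2–B4, B2–B5, B1–B6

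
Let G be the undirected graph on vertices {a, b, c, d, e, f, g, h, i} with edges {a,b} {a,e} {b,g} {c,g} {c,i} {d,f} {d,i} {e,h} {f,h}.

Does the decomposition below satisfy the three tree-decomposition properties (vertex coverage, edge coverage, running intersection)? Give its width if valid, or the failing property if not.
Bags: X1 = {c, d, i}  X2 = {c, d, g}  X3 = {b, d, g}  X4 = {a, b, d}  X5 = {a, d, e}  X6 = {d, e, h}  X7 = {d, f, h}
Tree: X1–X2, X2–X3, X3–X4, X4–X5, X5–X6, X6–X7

Yes; width 2.

Vertex coverage: the bags together contain {a, b, c, d, e, f, g, h, i}, the full vertex set. Edge coverage: each edge of G has both endpoints in at least one bag. Running intersection: for every vertex, the bags containing it form a connected subtree. All three properties hold, so this is a valid tree decomposition of width max|bag| − 1 = 2, and hence tw(G) ≤ 2.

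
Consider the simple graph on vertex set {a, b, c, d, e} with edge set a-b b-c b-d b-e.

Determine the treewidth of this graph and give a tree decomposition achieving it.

Every bag has size at most 2, so the width is 2 − 1 = 1 and tw(G) ≤ 1. G has an edge, so its treewidth is at least 1. The upper and lower bounds meet at 1, so that is the treewidth.

Treewidth 1.
One such decomposition:
Bags: B1 = {b, c}  B2 = {a, b}  B3 = {b, e}  B4 = {b, d}
Tree: B1–B2, B2–B3, B3–B4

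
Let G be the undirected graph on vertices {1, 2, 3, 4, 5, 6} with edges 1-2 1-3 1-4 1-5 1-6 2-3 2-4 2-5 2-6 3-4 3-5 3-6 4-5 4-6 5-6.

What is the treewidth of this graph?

5

A width-5 tree decomposition is:
Bags: B1 = {1, 2, 3, 4, 5, 6}
Tree: (single bag)
With just one bag of size 6, the width is 6 − 1 = 5, so tw(G) ≤ 5. Conversely, {1, 2, 3, 4, 5, 6} is a clique of size 6, and the vertices of any clique must share a bag in every tree decomposition; so some bag has ≥ 6 vertices and tw(G) ≥ 5. Hence tw(G) = 5 exactly.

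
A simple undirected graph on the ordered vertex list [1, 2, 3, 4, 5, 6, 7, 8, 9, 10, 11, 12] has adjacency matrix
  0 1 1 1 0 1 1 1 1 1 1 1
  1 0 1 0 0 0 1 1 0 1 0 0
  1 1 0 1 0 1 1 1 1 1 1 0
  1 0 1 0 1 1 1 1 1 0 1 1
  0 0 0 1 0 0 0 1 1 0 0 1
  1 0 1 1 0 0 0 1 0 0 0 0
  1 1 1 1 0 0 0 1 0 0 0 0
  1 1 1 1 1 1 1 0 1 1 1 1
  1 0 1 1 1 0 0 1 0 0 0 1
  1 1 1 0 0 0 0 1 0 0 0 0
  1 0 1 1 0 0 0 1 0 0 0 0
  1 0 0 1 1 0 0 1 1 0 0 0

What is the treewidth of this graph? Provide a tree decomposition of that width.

Every bag has size at most 5, so the width is 5 − 1 = 4 and tw(G) ≤ 4. On the other hand G contains the 5-clique {1, 2, 3, 8, 10}. A clique must lie in a single bag of any decomposition, so no decomposition can have width below 4. The upper and lower bounds meet at 4, so that is the treewidth.

Treewidth 4.
One such decomposition:
Bags: B1 = {1, 2, 3, 7, 8}  B2 = {1, 3, 4, 7, 8}  B3 = {1, 3, 4, 8, 9}  B4 = {1, 3, 4, 6, 8}  B5 = {1, 3, 4, 8, 11}  B6 = {1, 2, 3, 8, 10}  B7 = {1, 4, 8, 9, 12}  B8 = {4, 5, 8, 9, 12}
Tree: B1–B2, B2–B3, B3–B4, B4–B5, B1–B6, B3–B7, B7–B8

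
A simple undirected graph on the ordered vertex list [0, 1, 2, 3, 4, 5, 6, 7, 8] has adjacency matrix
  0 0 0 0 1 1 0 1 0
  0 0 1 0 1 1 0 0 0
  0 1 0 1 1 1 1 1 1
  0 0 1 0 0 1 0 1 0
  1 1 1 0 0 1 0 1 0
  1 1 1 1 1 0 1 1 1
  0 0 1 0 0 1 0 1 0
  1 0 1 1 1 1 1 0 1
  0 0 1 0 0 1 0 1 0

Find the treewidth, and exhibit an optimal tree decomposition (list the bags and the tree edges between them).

The largest bag has 4 vertices, giving width 3; this decomposition certifies tw(G) ≤ 3. For the lower bound, the 4 vertices {0, 4, 5, 7} are pairwise adjacent, and any tree decomposition puts a clique entirely inside one bag — forcing width ≥ 3. Hence tw(G) = 3 exactly.

Treewidth 3.
One optimal decomposition is:
Bags: B1 = {0, 4, 5, 7}  B2 = {2, 4, 5, 7}  B3 = {1, 2, 4, 5}  B4 = {2, 3, 5, 7}  B5 = {2, 5, 7, 8}  B6 = {2, 5, 6, 7}
Tree: B1–B2, B2–B3, B2–B4, B4–B5, B2–B6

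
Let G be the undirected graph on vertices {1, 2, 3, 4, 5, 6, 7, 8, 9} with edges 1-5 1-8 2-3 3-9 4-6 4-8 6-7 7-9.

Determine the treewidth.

A width-1 tree decomposition is:
Bags: B1 = {1, 5}  B2 = {1, 8}  B3 = {4, 8}  B4 = {4, 6}  B5 = {6, 7}  B6 = {7, 9}  B7 = {3, 9}  B8 = {2, 3}
Tree: B1–B2, B2–B3, B3–B4, B4–B5, B5–B6, B6–B7, B7–B8
Each bag holds 2 vertices, so the decomposition has width 1, which upper-bounds the treewidth. Since G has at least one edge (e.g. 5–1), it is not an edgeless graph, so tw(G) ≥ 1. The upper and lower bounds meet at 1, so that is the treewidth.

1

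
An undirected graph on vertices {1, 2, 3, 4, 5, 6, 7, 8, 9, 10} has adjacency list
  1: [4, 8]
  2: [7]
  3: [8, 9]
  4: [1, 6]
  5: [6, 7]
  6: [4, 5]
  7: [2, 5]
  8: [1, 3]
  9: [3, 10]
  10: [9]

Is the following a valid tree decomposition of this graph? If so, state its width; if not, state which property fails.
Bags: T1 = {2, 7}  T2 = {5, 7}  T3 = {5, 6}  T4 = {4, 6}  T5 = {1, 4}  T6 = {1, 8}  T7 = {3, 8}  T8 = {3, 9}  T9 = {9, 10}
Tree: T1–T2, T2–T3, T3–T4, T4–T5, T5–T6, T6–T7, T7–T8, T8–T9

Yes; width 1.

Vertex coverage: the bags together contain {1, 2, 3, 4, 5, 6, 7, 8, 9, 10}, the full vertex set. Edge coverage: each edge of G has both endpoints in at least one bag. Running intersection: for every vertex, the bags containing it form a connected subtree. All three properties hold, so this is a valid tree decomposition of width max|bag| − 1 = 1, and hence tw(G) ≤ 1.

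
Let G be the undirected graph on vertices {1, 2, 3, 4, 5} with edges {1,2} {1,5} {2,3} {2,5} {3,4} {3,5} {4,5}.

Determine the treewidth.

2

A width-2 tree decomposition is:
Bags: B1 = {2, 3, 5}  B2 = {3, 4, 5}  B3 = {1, 2, 5}
Tree: B1–B2, B1–B3
Each bag holds 3 vertices, so the decomposition has width 2, which upper-bounds the treewidth. For the lower bound, the 3 vertices {1, 2, 5} are pairwise adjacent, and any tree decomposition puts a clique entirely inside one bag — forcing width ≥ 2. Therefore the treewidth is 2.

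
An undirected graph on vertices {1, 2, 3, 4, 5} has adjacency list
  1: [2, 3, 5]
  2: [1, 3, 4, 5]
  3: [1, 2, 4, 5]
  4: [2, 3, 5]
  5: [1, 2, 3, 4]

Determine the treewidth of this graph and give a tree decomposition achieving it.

Each bag holds 4 vertices, so the decomposition has width 3, which upper-bounds the treewidth. On the other hand G contains the 4-clique {1, 2, 3, 5}. A clique must lie in a single bag of any decomposition, so no decomposition can have width below 3. The upper and lower bounds meet at 3, so that is the treewidth.

Treewidth 3.
One optimal decomposition is:
Bags: B1 = {2, 3, 4, 5}  B2 = {1, 2, 3, 5}
Tree: B1–B2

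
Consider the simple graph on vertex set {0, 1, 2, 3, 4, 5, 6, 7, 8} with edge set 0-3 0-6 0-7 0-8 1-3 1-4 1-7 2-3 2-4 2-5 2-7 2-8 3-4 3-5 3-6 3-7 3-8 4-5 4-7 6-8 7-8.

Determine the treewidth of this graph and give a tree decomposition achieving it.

The largest bag has 4 vertices, giving width 3; this decomposition certifies tw(G) ≤ 3. Conversely, {2, 3, 4, 5} is a clique of size 4, and the vertices of any clique must share a bag in every tree decomposition; so some bag has ≥ 4 vertices and tw(G) ≥ 3. Hence tw(G) = 3 exactly.

Treewidth 3.
Bags: B1 = {2, 3, 4, 5}  B2 = {2, 3, 4, 7}  B3 = {1, 3, 4, 7}  B4 = {2, 3, 7, 8}  B5 = {0, 3, 7, 8}  B6 = {0, 3, 6, 8}
Tree: B1–B2, B2–B3, B2–B4, B4–B5, B5–B6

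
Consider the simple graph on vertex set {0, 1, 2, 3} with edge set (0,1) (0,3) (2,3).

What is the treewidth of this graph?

1

A width-1 tree decomposition is:
Bags: B1 = {2, 3}  B2 = {0, 3}  B3 = {0, 1}
Tree: B1–B2, B2–B3
Each bag holds 2 vertices, so the decomposition has width 1, which upper-bounds the treewidth. Since G has at least one edge (e.g. 2–3), it is not an edgeless graph, so tw(G) ≥ 1. Therefore the treewidth is 1.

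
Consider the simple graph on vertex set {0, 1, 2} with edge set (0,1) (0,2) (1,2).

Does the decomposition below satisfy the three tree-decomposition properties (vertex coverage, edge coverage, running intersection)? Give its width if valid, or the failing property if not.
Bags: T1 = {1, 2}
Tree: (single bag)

No — vertex 0 appears in no bag.

A tree decomposition must satisfy three properties: every vertex lies in some bag; for every edge, both endpoints lie together in some bag; and for every vertex, the bags containing it form a connected subtree. Here vertex 0 appears in no bag, so the decomposition is invalid.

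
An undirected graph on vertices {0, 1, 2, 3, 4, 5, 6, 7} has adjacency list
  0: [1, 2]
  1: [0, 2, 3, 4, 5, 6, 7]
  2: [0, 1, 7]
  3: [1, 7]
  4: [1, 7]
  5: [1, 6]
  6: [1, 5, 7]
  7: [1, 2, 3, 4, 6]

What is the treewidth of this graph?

A width-2 tree decomposition is:
Bags: B1 = {1, 2, 7}  B2 = {1, 6, 7}  B3 = {1, 4, 7}  B4 = {1, 3, 7}  B5 = {1, 5, 6}  B6 = {0, 1, 2}
Tree: B1–B2, B1–B3, B1–B4, B2–B5, B1–B6
The largest bag has 3 vertices, giving width 2; this decomposition certifies tw(G) ≤ 2. For the lower bound, the 3 vertices {0, 1, 2} are pairwise adjacent, and any tree decomposition puts a clique entirely inside one bag — forcing width ≥ 2. Combining the bounds, tw(G) = 2.

2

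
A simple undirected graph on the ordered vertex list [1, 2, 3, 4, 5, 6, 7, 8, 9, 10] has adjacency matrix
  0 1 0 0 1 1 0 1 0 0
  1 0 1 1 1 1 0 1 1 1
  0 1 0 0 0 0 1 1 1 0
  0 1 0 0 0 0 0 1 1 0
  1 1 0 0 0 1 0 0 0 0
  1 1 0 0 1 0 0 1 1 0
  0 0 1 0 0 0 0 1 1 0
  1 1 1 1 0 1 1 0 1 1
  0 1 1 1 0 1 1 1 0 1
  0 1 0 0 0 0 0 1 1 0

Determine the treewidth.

3

A width-3 tree decomposition is:
Bags: B1 = {2, 6, 8, 9}  B2 = {1, 2, 6, 8}  B3 = {2, 3, 8, 9}  B4 = {3, 7, 8, 9}  B5 = {1, 2, 5, 6}  B6 = {2, 8, 9, 10}  B7 = {2, 4, 8, 9}
Tree: B1–B2, B1–B3, B3–B4, B2–B5, B3–B6, B1–B7
Each bag holds 4 vertices, so the decomposition has width 3, which upper-bounds the treewidth. On the other hand G contains the 4-clique {1, 2, 6, 8}. A clique must lie in a single bag of any decomposition, so no decomposition can have width below 3. Hence tw(G) = 3 exactly.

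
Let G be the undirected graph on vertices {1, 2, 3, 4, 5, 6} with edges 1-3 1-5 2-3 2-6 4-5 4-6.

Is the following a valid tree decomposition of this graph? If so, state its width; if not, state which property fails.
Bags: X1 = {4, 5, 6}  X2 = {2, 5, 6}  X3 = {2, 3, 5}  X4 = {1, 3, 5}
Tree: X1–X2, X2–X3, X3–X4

Yes; width 2.

Every vertex of G appears in some bag (union = {1, 2, 3, 4, 5, 6}); every edge is covered by a bag; and for each vertex v the set of bags containing v is connected in the bag tree. The decomposition is therefore valid. The largest bag has 3 vertices, so the width is 2.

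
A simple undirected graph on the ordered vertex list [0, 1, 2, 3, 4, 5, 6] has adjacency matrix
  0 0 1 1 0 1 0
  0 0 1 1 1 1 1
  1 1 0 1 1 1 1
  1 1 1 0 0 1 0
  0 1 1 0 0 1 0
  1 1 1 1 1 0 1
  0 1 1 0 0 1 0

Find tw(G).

3

A width-3 tree decomposition is:
Bags: B1 = {0, 2, 3, 5}  B2 = {1, 2, 3, 5}  B3 = {1, 2, 4, 5}  B4 = {1, 2, 5, 6}
Tree: B1–B2, B2–B3, B3–B4
Every bag has size at most 4, so the width is 4 − 1 = 3 and tw(G) ≤ 3. On the other hand G contains the 4-clique {0, 2, 3, 5}. A clique must lie in a single bag of any decomposition, so no decomposition can have width below 3. Hence tw(G) = 3 exactly.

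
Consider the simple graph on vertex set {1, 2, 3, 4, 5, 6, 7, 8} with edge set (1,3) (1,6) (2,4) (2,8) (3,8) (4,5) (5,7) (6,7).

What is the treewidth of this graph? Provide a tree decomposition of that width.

Each bag holds 3 vertices, so the decomposition has width 2, which upper-bounds the treewidth. The edges 8–3–1–6–7–5–4–2–8 form a cycle, so G is not a tree and its treewidth is at least 2. Therefore the treewidth is 2.

Treewidth 2.
One optimal decomposition is:
Bags: B1 = {1, 3, 8}  B2 = {1, 6, 8}  B3 = {6, 7, 8}  B4 = {5, 7, 8}  B5 = {4, 5, 8}  B6 = {2, 4, 8}
Tree: B1–B2, B2–B3, B3–B4, B4–B5, B5–B6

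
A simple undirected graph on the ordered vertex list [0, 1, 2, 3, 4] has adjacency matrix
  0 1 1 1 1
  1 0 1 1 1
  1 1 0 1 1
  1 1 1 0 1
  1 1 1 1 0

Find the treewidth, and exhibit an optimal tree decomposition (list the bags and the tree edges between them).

Treewidth 4.
One such decomposition:
Bags: B1 = {0, 1, 2, 3, 4}
Tree: (single bag)

With just one bag of size 5, the width is 5 − 1 = 4, so tw(G) ≤ 4. On the other hand G contains the 5-clique {0, 1, 2, 3, 4}. A clique must lie in a single bag of any decomposition, so no decomposition can have width below 4. The upper and lower bounds meet at 4, so that is the treewidth.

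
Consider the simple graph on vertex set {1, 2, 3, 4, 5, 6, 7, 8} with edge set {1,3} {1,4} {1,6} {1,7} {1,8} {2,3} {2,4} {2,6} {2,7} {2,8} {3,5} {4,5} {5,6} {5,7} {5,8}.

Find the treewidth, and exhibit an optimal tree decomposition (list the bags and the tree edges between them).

The largest bag has 4 vertices, giving width 3; this decomposition certifies tw(G) ≤ 3. For the lower bound: the 4 vertex sets {4,5}, {1,8}, {2}, {6} are disjoint, each induces a connected subgraph, and every pair is joined by at least one edge of G. Contracting each set to a single vertex therefore yields K_{4} as a minor, and since treewidth is minor-monotone, tw(G) ≥ tw(K_{4}) = 3. Combining the bounds, tw(G) = 3.

Treewidth 3.
Bags: B1 = {1, 2, 4, 5}  B2 = {1, 2, 5, 8}  B3 = {1, 2, 5, 6}  B4 = {1, 2, 5, 7}  B5 = {1, 2, 3, 5}
Tree: B1–B2, B2–B3, B3–B4, B4–B5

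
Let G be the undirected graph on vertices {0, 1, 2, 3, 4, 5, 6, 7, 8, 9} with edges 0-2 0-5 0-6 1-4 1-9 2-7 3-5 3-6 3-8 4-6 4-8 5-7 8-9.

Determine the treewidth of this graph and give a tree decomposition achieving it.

Treewidth 2.
One such decomposition:
Bags: B1 = {0, 2, 7}  B2 = {0, 5, 7}  B3 = {0, 5, 6}  B4 = {3, 5, 6}  B5 = {3, 4, 6}  B6 = {3, 4, 8}  B7 = {1, 4, 8}  B8 = {1, 8, 9}
Tree: B1–B2, B2–B3, B3–B4, B4–B5, B5–B6, B6–B7, B7–B8

Each bag holds 3 vertices, so the decomposition has width 2, which upper-bounds the treewidth. The edges 2–7–5–0–2 form a cycle, so G is not a tree and its treewidth is at least 2. The upper and lower bounds meet at 2, so that is the treewidth.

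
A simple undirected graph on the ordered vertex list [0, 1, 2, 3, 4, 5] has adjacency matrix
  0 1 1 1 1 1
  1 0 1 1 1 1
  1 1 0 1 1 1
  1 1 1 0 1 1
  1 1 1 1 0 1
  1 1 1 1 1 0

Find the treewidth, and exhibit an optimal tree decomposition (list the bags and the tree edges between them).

With just one bag of size 6, the width is 6 − 1 = 5, so tw(G) ≤ 5. Conversely, {0, 1, 2, 3, 4, 5} is a clique of size 6, and the vertices of any clique must share a bag in every tree decomposition; so some bag has ≥ 6 vertices and tw(G) ≥ 5. Combining the bounds, tw(G) = 5.

Treewidth 5.
One such decomposition:
Bags: B1 = {0, 1, 2, 3, 4, 5}
Tree: (single bag)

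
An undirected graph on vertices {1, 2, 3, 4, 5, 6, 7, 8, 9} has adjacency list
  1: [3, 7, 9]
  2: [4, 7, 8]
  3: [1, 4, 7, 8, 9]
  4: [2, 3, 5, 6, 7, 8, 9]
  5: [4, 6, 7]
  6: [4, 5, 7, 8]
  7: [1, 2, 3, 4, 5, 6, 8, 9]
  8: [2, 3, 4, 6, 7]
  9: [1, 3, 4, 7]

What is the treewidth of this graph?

A width-3 tree decomposition is:
Bags: B1 = {4, 6, 7, 8}  B2 = {3, 4, 7, 8}  B3 = {2, 4, 7, 8}  B4 = {3, 4, 7, 9}  B5 = {1, 3, 7, 9}  B6 = {4, 5, 6, 7}
Tree: B1–B2, B1–B3, B2–B4, B4–B5, B1–B6
Each bag holds 4 vertices, so the decomposition has width 3, which upper-bounds the treewidth. On the other hand G contains the 4-clique {1, 3, 7, 9}. A clique must lie in a single bag of any decomposition, so no decomposition can have width below 3. Hence tw(G) = 3 exactly.

3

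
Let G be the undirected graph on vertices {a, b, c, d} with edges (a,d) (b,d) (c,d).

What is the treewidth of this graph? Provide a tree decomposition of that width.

Every bag has size at most 2, so the width is 2 − 1 = 1 and tw(G) ≤ 1. Since G has at least one edge (e.g. c–d), it is not an edgeless graph, so tw(G) ≥ 1. Therefore the treewidth is 1.

Treewidth 1.
Bags: B1 = {c, d}  B2 = {b, d}  B3 = {a, d}
Tree: B1–B2, B2–B3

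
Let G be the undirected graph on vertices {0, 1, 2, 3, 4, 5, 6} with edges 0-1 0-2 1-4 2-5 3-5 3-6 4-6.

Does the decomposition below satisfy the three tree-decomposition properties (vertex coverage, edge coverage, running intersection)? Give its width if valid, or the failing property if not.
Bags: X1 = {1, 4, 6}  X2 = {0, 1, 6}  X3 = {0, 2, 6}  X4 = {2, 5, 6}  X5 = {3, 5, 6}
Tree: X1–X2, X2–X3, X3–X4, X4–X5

Yes; width 2.

Every vertex of G appears in some bag (union = {0, 1, 2, 3, 4, 5, 6}); every edge is covered by a bag; and for each vertex v the set of bags containing v is connected in the bag tree. The decomposition is therefore valid. The largest bag has 3 vertices, so the width is 2.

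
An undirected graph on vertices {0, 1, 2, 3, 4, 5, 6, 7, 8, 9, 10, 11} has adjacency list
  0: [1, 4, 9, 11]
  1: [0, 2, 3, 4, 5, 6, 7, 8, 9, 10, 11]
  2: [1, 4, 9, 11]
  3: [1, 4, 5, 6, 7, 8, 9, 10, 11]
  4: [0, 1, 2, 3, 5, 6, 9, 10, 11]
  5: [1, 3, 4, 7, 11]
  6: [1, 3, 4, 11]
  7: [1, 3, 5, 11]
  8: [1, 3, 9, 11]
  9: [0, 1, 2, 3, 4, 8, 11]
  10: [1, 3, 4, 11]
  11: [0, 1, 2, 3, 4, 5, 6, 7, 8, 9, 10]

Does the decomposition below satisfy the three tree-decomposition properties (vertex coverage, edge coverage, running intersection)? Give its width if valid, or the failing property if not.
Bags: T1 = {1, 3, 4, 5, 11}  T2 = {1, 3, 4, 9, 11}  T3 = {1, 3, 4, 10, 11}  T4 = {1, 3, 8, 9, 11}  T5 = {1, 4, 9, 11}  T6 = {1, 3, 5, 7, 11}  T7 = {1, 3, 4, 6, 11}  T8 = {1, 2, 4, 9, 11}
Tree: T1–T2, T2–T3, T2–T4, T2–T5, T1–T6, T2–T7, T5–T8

No — vertex 0 appears in no bag.

A tree decomposition must satisfy three properties: every vertex lies in some bag; for every edge, both endpoints lie together in some bag; and for every vertex, the bags containing it form a connected subtree. Here vertex 0 appears in no bag, so the decomposition is invalid.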